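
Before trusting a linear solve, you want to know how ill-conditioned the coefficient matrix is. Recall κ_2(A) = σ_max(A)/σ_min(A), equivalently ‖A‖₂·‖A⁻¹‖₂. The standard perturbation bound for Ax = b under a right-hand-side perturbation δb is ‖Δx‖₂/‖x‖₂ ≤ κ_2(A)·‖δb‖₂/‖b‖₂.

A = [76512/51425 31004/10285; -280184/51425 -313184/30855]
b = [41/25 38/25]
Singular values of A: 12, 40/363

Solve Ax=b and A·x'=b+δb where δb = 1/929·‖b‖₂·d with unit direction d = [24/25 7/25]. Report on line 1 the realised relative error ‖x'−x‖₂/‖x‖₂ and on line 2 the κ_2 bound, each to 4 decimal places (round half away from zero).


0.0012
0.1172

σ_max = 12, σ_min = 40/363
κ = σ_max/σ_min = 12/(40/363) = 108.9000
κ_2(A)·‖δb‖/‖b‖ = 0.1172
solve Ax = b  →  x = [-16.0539 8.4676]
‖b‖₂ = 2.2361 and ‖x‖₂ = 18.1502
δb = ε·‖b‖·d = [0.0023 0.0007]; solving A·Δx = δb gives ‖Δx‖ = 0.0218
dividing the unrounded norms, ‖Δx‖/‖x‖ = 0.0012
realised/bound (from unrounded values) ≈ 0.0103


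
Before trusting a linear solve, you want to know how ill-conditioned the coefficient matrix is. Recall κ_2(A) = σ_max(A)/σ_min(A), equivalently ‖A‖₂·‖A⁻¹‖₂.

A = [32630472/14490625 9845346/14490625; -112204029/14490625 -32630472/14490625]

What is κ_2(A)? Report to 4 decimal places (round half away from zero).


form AᵀA = [21847186922841/335965140625 6372045941688/335965140625; 6372045941688/335965140625 1858685665284/335965140625] with trace 37929396141/537544225 and determinant 777924/21501769
char-poly roots: 1764/25 and 11025/21501769
so κ_2 = √((1764/25) / (11025/21501769)) = 370.9600

370.9600


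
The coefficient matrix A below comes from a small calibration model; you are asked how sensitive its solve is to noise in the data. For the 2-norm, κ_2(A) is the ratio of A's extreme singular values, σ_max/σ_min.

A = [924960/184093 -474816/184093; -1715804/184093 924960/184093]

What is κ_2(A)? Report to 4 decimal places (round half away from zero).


M = AᵀA = [13147177744/117267241 -7011196800/117267241; -7011196800/117267241 3740488704/117267241]. tr(M)=58434832/405769, det(M)=589824/405769
λ_max, λ_min = (58434832/405769 ± √3413672261689600/164648481361)/2 = 144, 4096/405769
so κ_2 = √(144 / (4096/405769)) = 119.4375

119.4375


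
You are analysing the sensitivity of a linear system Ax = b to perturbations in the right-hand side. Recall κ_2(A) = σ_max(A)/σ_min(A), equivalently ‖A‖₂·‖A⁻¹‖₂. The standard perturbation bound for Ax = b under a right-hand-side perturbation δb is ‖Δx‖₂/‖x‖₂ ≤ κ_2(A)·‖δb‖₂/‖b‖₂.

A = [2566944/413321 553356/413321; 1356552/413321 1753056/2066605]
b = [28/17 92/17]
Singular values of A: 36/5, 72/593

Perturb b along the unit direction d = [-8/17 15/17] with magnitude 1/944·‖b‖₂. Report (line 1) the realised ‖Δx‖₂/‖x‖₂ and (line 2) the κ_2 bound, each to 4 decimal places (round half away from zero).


largest singular value 36/5, smallest 72/593
κ = σ_max/σ_min = (36/5)/(72/593) = 59.3000
κ_2(A)·‖δb‖/‖b‖ = 0.0628
solve Ax = b  →  x = [-6.6897 32.2629]
‖b‖ = 5.6569, ‖x‖ = 32.9491
Δx = A⁻¹·δb where δb = 1/944·5.6569·d; ‖Δx‖ = 0.0494
relative error = 0.0015
so the bound overstates the realised error by a factor of ≈ 41.9374 (computed from the unrounded values)

0.0015
0.0628


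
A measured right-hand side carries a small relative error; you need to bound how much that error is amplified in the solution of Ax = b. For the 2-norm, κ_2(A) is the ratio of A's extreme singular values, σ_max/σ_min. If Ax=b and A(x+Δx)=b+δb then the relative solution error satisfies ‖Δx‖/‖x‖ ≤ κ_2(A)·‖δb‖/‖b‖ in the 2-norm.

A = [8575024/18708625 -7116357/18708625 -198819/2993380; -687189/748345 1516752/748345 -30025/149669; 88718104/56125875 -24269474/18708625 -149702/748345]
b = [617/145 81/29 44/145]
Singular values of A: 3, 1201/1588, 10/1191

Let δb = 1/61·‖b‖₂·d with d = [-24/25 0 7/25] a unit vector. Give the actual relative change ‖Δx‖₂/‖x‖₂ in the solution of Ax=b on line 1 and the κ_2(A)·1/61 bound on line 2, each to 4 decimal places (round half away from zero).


from the listed singular values, σ₁ = 3, σ_n = 10/1191
κ_2(A) = 3 / (10/1191) = 357.3000
perturbation bound = 357.3000·1/61 = 5.8574
solve Ax = b  →  x = [-143.8554 -107.4749 -441.2795]
‖b‖₂ = 5.0990 and ‖x‖₂ = 476.4166
Δx = A⁻¹·δb where δb = 1/61·5.0990·d; ‖Δx‖ = 9.9556
realised ‖Δx‖/‖x‖ = 0.0209
tightness: 0.0209 against a bound of 5.8574 (unrounded ratio ≈ 0.0036)

0.0209
5.8574


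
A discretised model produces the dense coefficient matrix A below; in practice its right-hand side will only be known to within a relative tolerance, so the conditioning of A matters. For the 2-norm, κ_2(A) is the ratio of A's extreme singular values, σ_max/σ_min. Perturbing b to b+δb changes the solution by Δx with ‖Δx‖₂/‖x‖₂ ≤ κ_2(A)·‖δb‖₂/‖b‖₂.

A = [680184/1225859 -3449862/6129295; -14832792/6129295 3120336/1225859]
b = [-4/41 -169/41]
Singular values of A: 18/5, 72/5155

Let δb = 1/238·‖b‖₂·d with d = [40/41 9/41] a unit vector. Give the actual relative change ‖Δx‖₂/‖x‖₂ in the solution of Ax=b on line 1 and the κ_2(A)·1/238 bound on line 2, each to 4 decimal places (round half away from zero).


0.0173
1.0830

from the listed singular values, σ₁ = 18/5, σ_n = 72/5155
κ_2(A) = (18/5) / (72/5155) = 257.7500
bound on ‖Δx‖/‖x‖: κ·ε = 257.7500·1/238 = 1.0830
solve Ax = b  →  x = [-51.0800 -50.1820]
2-norm of b is 4.1231; of x, 71.6058
Δx = A⁻¹·δb where δb = 1/238·4.1231·d; ‖Δx‖ = 1.2403
realised ‖Δx‖/‖x‖ = 0.0173
tightness: 0.0173 against a bound of 1.0830 (unrounded ratio ≈ 0.0160)


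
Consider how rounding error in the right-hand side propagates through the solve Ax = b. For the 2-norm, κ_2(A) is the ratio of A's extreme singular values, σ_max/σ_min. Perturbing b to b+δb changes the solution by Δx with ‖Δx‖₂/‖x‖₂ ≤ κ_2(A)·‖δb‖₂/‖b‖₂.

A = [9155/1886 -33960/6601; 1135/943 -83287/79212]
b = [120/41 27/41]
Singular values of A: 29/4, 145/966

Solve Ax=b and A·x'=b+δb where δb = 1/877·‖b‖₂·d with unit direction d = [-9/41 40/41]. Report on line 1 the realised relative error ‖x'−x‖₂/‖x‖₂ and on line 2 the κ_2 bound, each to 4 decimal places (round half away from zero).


from the listed singular values, σ₁ = 29/4, σ_n = 145/966
condition number: (29/4) ÷ (145/966) = 48.3000
worst-case relative error ≤ 48.3000 × 1/877 = 0.0551
solve Ax = b  →  x = [0.2854 -0.2996]
‖b‖₂ = 3.0000 and ‖x‖₂ = 0.4138
with δb = [-0.0008 0.0033], A·Δx = δb → ‖Δx‖ = 0.0228
relative error = 0.0551
realised/bound = 1 exactly: the bound is attained for this b and d

0.0551
0.0551


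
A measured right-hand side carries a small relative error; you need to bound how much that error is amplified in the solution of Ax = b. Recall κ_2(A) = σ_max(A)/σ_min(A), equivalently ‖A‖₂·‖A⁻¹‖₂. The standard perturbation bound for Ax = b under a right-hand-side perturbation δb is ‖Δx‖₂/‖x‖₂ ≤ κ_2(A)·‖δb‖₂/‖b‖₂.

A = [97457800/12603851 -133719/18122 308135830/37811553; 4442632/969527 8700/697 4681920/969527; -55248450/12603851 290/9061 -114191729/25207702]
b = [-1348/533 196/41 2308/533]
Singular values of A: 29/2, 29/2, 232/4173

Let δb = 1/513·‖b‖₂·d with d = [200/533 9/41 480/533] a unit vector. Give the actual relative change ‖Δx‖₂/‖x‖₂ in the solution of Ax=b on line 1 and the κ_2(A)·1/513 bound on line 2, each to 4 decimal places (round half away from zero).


σ_max = 29/2, σ_min = 232/4173
condition number: (29/2) ÷ (232/4173) = 260.8125
worst-case relative error ≤ 260.8125 × 1/513 = 0.5084
solve Ax = b  →  x = [-52.1788 0.3732 49.5372]
2-norm of b is 6.9282; of x, 71.9493
δb = ε·‖b‖·d = [0.0051 0.0030 0.0122]; solving A·Δx = δb gives ‖Δx‖ = 0.2429
realised ‖Δx‖/‖x‖ = 0.0034
realised/bound (from unrounded values) ≈ 0.0066

0.0034
0.5084


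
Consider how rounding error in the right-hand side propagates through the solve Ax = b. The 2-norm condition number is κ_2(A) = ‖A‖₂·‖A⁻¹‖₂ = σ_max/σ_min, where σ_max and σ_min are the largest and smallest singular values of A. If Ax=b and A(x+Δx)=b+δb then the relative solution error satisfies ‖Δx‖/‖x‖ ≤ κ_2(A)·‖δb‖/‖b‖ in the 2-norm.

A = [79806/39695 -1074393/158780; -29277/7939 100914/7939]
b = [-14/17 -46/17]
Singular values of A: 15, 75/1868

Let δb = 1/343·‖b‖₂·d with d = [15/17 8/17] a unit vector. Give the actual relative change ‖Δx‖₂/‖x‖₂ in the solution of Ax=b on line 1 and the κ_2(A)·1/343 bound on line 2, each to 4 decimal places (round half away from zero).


0.0041
1.0892

from the listed singular values, σ₁ = 15, σ_n = 75/1868
κ_2(A) = 15 / (75/1868) = 373.6000
perturbation bound = 373.6000·1/343 = 1.0892
solve Ax = b  →  x = [-47.7835 -14.0757]
2-norm of b is 2.8284; of x, 49.8135
with δb = [0.0073 0.0039], A·Δx = δb → ‖Δx‖ = 0.2054
relative error = 0.0041
tightness: 0.0041 against a bound of 1.0892 (unrounded ratio ≈ 0.0038)


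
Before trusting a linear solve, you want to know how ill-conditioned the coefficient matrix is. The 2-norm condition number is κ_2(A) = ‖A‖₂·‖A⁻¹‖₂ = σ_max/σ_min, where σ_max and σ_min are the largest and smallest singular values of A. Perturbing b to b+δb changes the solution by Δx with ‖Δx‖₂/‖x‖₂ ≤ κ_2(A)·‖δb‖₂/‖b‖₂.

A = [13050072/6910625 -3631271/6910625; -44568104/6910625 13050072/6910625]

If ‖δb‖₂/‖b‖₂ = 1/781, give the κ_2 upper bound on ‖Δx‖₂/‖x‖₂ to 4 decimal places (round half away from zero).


form AᵀA = [3450592437376/76410780625 -1006408502568/76410780625; -1006408502568/76410780625 293584813249/76410780625] with trace 5990683601/122257249 and determinant 3841600/122257249
λ_max, λ_min = (5990683601/122257249 ± √35886411353499293601/14946834933048001)/2 = 49, 78400/122257249
κ = σ_max/σ_min = 7/(280/11057) = 276.4250
worst-case relative error ≤ 276.4250 × 1/781 = 0.3539

0.3539


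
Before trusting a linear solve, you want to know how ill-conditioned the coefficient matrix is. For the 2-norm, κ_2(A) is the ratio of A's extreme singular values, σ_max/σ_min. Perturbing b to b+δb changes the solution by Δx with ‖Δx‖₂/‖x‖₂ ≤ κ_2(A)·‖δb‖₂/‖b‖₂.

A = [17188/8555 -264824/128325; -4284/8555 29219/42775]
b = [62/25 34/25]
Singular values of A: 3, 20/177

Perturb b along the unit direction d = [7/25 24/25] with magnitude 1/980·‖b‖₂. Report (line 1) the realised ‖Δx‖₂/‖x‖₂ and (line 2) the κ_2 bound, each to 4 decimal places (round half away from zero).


0.0014
0.0271

σ_max = 3, σ_min = 20/177
condition number: 3 ÷ (20/177) = 26.5500
κ_2(A)·‖δb‖/‖b‖ = 0.0271
solve Ax = b  →  x = [13.2770 11.7241]
2-norm of b is 2.8284; of x, 17.7126
with δb = [0.0008 0.0028], A·Δx = δb → ‖Δx‖ = 0.0255
dividing the unrounded norms, ‖Δx‖/‖x‖ = 0.0014
realised/bound (from unrounded values) ≈ 0.0532


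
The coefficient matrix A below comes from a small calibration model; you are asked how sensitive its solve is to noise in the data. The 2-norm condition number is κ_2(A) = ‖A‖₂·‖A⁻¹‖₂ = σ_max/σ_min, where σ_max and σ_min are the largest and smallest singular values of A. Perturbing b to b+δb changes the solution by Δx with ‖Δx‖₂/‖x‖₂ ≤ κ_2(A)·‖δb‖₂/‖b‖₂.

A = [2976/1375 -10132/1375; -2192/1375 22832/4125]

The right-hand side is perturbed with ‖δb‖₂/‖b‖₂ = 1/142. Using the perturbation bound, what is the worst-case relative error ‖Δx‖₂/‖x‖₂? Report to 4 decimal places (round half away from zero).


M = AᵀA = [2732288/378125 -28101248/1134375; -28101248/1134375 289043408/3403125]. tr(M)=2509072/27225, det(M)=4096/75625
λ_max, λ_min = (2509072/27225 ± √251811268864/29648025)/2 = 2304/25, 16/27225
κ = σ_max/σ_min = (48/5)/(4/165) = 396.0000
bound on ‖Δx‖/‖x‖: κ·ε = 396.0000·1/142 = 2.7887

2.7887


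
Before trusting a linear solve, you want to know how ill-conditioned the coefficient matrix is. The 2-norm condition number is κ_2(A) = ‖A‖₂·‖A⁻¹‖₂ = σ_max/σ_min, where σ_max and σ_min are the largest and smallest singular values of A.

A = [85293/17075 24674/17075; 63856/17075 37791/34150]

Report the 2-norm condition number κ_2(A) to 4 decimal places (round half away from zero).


341.5000

AᵀA = [2270496917/58311125 662222106/58311125; 662222106/58311125 772676957/233244500]; tr = 78837317/1865956, det = 28561/1865956
char-poly roots: 169/4 and 169/466489
σ_max=√(169/4)=(13/2), σ_min=√(169/466489)=(13/683) → κ = 341.5000


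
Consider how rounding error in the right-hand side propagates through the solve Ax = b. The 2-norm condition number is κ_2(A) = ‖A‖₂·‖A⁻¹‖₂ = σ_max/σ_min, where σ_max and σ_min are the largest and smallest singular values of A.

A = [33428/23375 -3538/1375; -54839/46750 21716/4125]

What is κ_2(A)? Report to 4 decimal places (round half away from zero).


AᵀA = [25872113/7562500 -55896862/5671875; -55896862/5671875 584241652/17015625]; tr = 822341/21780, det = 13845841/680625
λ_max, λ_min = (822341/21780 ± √15941118272689/11859210000)/2 = 3721/100, 14884/27225
so κ_2 = √((3721/100) / (14884/27225)) = 8.2500

8.2500


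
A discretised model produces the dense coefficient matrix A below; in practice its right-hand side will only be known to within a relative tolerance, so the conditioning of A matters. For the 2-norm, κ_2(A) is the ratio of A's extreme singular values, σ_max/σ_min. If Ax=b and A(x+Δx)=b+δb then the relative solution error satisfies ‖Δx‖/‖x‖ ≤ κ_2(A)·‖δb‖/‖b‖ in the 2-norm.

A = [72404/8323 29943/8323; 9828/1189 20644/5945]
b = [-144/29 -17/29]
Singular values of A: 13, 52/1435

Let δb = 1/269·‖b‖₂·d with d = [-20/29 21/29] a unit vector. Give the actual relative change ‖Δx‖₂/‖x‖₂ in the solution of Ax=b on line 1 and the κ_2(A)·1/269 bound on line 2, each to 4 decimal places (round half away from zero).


0.0062
1.3336

σ_max = 13, σ_min = 52/1435
κ_2(A) = 13 / (52/1435) = 358.7500
bound on ‖Δx‖/‖x‖: κ·ε = 358.7500·1/269 = 1.3336
solve Ax = b  →  x = [-32.1257 76.3018]
‖b‖ = 5.0000, ‖x‖ = 82.7890
Δx = A⁻¹·δb where δb = 1/269·5.0000·d; ‖Δx‖ = 0.5129
relative error = 0.0062
tightness: 0.0062 against a bound of 1.3336 (unrounded ratio ≈ 0.0046)


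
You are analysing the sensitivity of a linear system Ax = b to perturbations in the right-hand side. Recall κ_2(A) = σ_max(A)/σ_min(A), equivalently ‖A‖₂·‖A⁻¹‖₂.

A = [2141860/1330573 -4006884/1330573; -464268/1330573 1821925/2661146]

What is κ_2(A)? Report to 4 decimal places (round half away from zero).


M = AᵀA = [2857292704/1053197209 -5356998990/1053197209; -5356998990/1053197209 40178398729/4212788836]. tr(M)=178572905/14577124, det(M)=9604/3644281
eigenvalues of AᵀA: λ = (tr ± √(tr²−4·det))/2 = 49/4, 784/3644281
κ_2(A) = √(λ_max/λ_min) = √((49/4) / (784/3644281)) = 238.6250

238.6250


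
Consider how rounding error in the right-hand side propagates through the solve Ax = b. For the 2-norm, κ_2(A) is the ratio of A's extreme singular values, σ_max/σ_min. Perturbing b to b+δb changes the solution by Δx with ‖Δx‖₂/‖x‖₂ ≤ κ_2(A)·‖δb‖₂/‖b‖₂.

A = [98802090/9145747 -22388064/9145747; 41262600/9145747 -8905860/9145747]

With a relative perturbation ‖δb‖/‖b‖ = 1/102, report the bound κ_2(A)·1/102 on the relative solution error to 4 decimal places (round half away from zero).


2.6916

form AᵀA = [67837012704900/494938983361 -15263115107040/494938983361; -15263115107040/494938983361 3435146461584/494938983361] with trace 42398666964/294431281 and determinant 81000000/294431281
char-poly roots: 144 and 562500/294431281
κ_2(A) = √(λ_max/λ_min) = √(144 / (562500/294431281)) = 274.5440
perturbation bound = 274.5440·1/102 = 2.6916


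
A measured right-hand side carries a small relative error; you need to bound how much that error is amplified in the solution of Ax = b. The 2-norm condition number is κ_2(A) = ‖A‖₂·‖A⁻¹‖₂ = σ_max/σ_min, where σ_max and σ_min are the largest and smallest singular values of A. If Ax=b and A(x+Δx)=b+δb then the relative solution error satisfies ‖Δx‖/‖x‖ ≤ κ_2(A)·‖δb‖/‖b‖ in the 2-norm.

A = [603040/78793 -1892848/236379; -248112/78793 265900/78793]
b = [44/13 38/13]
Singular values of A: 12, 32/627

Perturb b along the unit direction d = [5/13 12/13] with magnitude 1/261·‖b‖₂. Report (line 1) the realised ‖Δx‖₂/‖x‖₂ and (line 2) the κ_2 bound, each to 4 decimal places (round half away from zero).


0.0043
0.9009

σ_max = 12, σ_min = 32/627
κ = σ_max/σ_min = 12/(32/627) = 235.1250
perturbation bound = 235.1250·1/261 = 0.9009
solve Ax = b  →  x = [56.8693 53.9310]
‖b‖₂ = 4.4721 and ‖x‖₂ = 78.3752
Δx = A⁻¹·δb where δb = 1/261·4.4721·d; ‖Δx‖ = 0.3357
realised ‖Δx‖/‖x‖ = 0.0043
realised/bound (from unrounded values) ≈ 0.0048


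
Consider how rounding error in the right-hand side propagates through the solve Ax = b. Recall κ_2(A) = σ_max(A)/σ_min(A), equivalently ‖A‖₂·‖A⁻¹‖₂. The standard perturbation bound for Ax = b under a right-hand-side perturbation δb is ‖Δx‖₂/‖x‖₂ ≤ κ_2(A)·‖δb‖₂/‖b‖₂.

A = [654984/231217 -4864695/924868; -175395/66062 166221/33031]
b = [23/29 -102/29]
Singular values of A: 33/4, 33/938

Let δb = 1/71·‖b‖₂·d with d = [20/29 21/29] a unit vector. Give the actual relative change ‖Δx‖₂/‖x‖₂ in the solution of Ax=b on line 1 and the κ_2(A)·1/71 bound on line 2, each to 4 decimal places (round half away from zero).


0.0254
3.3028

largest singular value 33/4, smallest 33/938
κ = σ_max/σ_min = (33/4)/(33/938) = 234.5000
perturbation bound = 234.5000·1/71 = 3.3028
solve Ax = b  →  x = [-49.9893 -27.0731]
‖b‖₂ = 3.6056 and ‖x‖₂ = 56.8496
δb = ε·‖b‖·d = [0.0350 0.0368]; solving A·Δx = δb gives ‖Δx‖ = 1.4435
realised ‖Δx‖/‖x‖ = 0.0254
tightness: 0.0254 against a bound of 3.3028 (unrounded ratio ≈ 0.0077)


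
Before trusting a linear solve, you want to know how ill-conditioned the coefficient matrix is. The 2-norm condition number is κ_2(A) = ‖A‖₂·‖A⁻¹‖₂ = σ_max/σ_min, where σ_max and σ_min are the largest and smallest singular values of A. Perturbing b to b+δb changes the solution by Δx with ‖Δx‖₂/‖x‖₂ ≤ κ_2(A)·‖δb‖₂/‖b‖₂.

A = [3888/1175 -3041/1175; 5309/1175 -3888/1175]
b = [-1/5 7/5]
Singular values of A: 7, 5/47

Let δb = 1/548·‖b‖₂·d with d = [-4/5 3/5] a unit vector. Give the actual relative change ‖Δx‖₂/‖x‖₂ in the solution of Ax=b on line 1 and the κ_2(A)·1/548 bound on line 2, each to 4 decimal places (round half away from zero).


0.0026
0.1201

σ_max = 7, σ_min = 5/47
κ = σ_max/σ_min = 7/(5/47) = 65.8000
κ_2(A)·‖δb‖/‖b‖ = 0.1201
solve Ax = b  →  x = [5.7543 7.4343]
‖b‖₂ = 1.4142 and ‖x‖₂ = 9.4011
re-solving with b+δb shifts x by Δx of norm 0.0243
dividing the unrounded norms, ‖Δx‖/‖x‖ = 0.0026
realised/bound (from unrounded values) ≈ 0.0215


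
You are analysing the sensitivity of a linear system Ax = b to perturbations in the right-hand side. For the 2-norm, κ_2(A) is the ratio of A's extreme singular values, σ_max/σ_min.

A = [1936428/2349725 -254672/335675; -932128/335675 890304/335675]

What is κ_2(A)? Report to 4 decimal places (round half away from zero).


M = AᵀA = [74118433936/8833932121 -10083672000/1261990303; -10083672000/1261990303 1371998464/180284329]. tr(M)=168069392/10504081, det(M)=65536/10504081
solving λ² − 168069392/10504081·λ + 65536/10504081 = 0 gives λ = 16, 4096/10504081
so κ_2 = √(16 / (4096/10504081)) = 202.5625

202.5625


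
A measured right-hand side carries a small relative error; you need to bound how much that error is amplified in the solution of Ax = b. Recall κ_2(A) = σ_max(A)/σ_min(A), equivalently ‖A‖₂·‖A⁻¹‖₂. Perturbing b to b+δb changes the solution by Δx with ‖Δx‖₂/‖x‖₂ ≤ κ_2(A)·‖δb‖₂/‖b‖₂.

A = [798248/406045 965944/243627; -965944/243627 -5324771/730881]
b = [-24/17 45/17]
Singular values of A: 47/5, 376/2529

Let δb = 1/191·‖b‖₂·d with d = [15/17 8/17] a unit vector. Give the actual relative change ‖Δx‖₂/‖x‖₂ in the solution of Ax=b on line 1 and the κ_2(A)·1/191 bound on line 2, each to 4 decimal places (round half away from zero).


largest singular value 47/5, smallest 376/2529
κ_2(A) = (47/5) / (376/2529) = 63.2250
bound on ‖Δx‖/‖x‖: κ·ε = 63.2250·1/191 = 0.3310
solve Ax = b  →  x = [-0.1502 -0.2816]
‖b‖₂ = 3.0000 and ‖x‖₂ = 0.3191
with δb = [0.0139 0.0074], A·Δx = δb → ‖Δx‖ = 0.1056
realised ‖Δx‖/‖x‖ = 0.3310
tightness: 0.3310 against a bound of 0.3310; the bound is attained (ratio 1)

0.3310
0.3310


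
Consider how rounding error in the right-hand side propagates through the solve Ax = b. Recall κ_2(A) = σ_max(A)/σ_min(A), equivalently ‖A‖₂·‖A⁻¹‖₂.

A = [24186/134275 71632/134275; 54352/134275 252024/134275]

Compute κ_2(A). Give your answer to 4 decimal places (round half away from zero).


form AᵀA = [5662564/28847641 24688800/28847641; 24688800/28847641 109835584/28847641] with trace 68708/17161 and determinant 256/17161
λ_max, λ_min = (68708/17161 ± √4703216400/294499921)/2 = 4, 64/17161
κ_2(A) = √(λ_max/λ_min) = √(4 / (64/17161)) = 32.7500

32.7500


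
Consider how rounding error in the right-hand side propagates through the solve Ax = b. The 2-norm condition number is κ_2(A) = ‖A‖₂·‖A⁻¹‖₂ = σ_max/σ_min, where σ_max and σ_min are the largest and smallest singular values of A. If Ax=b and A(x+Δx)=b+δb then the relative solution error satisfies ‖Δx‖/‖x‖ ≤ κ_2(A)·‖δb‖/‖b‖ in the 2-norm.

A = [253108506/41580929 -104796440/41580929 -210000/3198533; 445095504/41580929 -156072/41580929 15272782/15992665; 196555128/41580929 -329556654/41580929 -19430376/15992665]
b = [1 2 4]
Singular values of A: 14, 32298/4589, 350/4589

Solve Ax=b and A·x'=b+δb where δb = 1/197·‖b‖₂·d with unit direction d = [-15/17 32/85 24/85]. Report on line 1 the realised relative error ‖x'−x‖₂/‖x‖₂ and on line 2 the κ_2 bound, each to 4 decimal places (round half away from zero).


σ_max = 14, σ_min = 350/4589
condition number: 14 ÷ (350/4589) = 183.5600
bound on ‖Δx‖/‖x‖: κ·ε = 183.5600·1/197 = 0.9318
solve Ax = b  →  x = [-0.9499 -3.0225 12.7293]
‖b‖₂ = 4.5826 and ‖x‖₂ = 13.1176
Δx = A⁻¹·δb where δb = 1/197·4.5826·d; ‖Δx‖ = 0.3050
realised ‖Δx‖/‖x‖ = 0.0233
so the bound overstates the realised error by a factor of ≈ 40.0750 (computed from the unrounded values)

0.0233
0.9318


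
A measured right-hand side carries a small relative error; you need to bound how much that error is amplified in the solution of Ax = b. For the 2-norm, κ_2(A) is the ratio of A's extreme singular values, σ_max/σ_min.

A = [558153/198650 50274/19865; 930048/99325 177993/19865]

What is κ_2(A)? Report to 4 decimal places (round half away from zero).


form AᵀA = [6034387041/63138916 1436578605/15784729; 1436578605/15784729 1368359325/15784729] with trace 13683501/75076 and determinant 164025/75076
λ_max, λ_min = (13683501/75076 ± √187188942253401/5636405776)/2 = 729/4, 225/18769
so κ_2 = √((729/4) / (225/18769)) = 123.3000

123.3000


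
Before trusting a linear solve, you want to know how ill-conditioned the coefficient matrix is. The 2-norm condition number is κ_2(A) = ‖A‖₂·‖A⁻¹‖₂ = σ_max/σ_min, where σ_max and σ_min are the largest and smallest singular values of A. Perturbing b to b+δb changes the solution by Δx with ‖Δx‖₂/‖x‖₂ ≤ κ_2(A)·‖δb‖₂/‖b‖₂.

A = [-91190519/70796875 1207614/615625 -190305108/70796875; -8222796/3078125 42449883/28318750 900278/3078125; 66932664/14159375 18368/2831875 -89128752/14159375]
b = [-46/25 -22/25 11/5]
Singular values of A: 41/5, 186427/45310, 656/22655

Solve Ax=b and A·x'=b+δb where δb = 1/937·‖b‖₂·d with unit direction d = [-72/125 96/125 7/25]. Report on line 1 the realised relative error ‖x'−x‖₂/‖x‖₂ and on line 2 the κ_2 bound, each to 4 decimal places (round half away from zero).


0.0032
0.3022

from the listed singular values, σ₁ = 41/5, σ_n = 656/22655
condition number: (41/5) ÷ (656/22655) = 283.1875
worst-case relative error ≤ 283.1875 × 1/937 = 0.3022
solve Ax = b  →  x = [17.0343 27.3364 12.4708]
‖b‖₂ = 3.0000 and ‖x‖₂ = 34.5393
with δb = [-0.0018 0.0025 0.0009], A·Δx = δb → ‖Δx‖ = 0.1106
relative error = 0.0032
realised/bound (from unrounded values) ≈ 0.0106


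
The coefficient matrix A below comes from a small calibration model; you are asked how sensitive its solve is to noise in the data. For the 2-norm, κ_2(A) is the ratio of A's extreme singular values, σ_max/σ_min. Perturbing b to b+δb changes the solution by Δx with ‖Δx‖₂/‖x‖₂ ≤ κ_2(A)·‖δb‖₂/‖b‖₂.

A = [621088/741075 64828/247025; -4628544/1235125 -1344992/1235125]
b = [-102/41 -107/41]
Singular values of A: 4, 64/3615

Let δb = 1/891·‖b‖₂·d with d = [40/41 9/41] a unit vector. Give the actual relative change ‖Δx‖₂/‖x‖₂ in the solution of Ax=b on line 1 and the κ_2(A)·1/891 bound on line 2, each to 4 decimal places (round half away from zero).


0.0013
0.2536

from the listed singular values, σ₁ = 4, σ_n = 64/3615
κ_2(A) = 4 / (64/3615) = 225.9375
perturbation bound = 225.9375·1/891 = 0.2536
solve Ax = b  →  x = [47.9269 -162.5350]
‖b‖₂ = 3.6056 and ‖x‖₂ = 169.4539
with δb = [0.0039 0.0009], A·Δx = δb → ‖Δx‖ = 0.2286
relative error = 0.0013
realised/bound (from unrounded values) ≈ 0.0053


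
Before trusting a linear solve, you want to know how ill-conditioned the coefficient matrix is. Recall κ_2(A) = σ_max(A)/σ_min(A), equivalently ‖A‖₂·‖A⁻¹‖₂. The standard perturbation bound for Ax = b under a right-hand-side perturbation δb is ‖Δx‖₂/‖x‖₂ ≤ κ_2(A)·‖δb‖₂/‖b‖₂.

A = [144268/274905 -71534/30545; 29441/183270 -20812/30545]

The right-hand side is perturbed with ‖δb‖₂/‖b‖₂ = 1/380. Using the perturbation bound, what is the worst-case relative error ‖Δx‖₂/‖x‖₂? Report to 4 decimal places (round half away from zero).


0.8822

AᵀA = [3642159025/12091641444 -449566250/335878929; -449566250/335878929 222010100/37319881]; tr = 44957425/7193124, det = 625/1798281
char-poly roots: 25/4 and 100/1798281
κ_2(A) = √(λ_max/λ_min) = √((25/4) / (100/1798281)) = 335.2500
bound on ‖Δx‖/‖x‖: κ·ε = 335.2500·1/380 = 0.8822


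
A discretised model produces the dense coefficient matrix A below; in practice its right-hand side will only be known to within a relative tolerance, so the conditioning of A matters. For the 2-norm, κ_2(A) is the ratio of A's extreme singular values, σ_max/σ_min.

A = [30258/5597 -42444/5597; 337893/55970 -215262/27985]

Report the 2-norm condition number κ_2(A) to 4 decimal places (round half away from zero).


43.4250

M = AᵀA = [244621089/3724900 -81420363/931225; -81420363/931225 108650484/931225]. tr(M)=27168921/148996, det(M)=656100/37249
λ_max, λ_min = (27168921/148996 ± √736586167894641/22199808016)/2 = 729/4, 3600/37249
σ_max=√(729/4)=(27/2), σ_min=√(3600/37249)=(60/193) → κ = 43.4250


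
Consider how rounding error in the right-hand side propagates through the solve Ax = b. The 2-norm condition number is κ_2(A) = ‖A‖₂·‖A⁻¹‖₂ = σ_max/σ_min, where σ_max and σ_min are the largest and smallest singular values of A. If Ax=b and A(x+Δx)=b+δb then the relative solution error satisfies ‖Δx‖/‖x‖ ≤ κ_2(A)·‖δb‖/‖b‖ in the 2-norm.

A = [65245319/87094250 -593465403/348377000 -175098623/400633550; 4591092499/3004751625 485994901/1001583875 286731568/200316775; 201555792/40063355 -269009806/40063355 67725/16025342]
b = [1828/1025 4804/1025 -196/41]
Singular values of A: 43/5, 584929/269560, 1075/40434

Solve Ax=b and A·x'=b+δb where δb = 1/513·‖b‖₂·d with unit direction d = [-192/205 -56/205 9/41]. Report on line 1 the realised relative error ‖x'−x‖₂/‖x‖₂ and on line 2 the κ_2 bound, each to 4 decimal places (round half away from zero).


0.0034
0.6305

σ_max = 43/5, σ_min = 1075/40434
condition number: (43/5) ÷ (1075/40434) = 323.4720
κ_2(A)·‖δb‖/‖b‖ = 0.6305
solve Ax = b  →  x = [83.7969 63.4290 -107.6768]
‖b‖ = 6.9282, ‖x‖ = 150.4641
re-solving with b+δb shifts x by Δx of norm 0.5080
relative error = 0.0034
so the bound overstates the realised error by a factor of ≈ 186.7716 (computed from the unrounded values)


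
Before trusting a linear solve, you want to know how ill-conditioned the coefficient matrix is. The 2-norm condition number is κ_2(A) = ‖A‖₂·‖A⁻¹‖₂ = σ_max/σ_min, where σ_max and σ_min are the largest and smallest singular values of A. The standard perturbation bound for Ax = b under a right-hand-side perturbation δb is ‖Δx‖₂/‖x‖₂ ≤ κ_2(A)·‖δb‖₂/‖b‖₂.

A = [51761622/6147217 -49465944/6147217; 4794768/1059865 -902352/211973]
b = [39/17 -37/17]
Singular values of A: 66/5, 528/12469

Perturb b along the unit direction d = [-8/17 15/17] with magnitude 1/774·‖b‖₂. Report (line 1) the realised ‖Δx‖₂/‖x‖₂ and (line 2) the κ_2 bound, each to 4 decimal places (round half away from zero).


largest singular value 66/5, smallest 528/12469
κ = σ_max/σ_min = (66/5)/(528/12469) = 311.7250
bound on ‖Δx‖/‖x‖: κ·ε = 311.7250·1/774 = 0.4027
solve Ax = b  →  x = [-48.8049 -51.3550]
‖b‖₂ = 3.1623 and ‖x‖₂ = 70.8466
δb = ε·‖b‖·d = [-0.0019 0.0036]; solving A·Δx = δb gives ‖Δx‖ = 0.0965
dividing the unrounded norms, ‖Δx‖/‖x‖ = 0.0014
realised/bound (from unrounded values) ≈ 0.0034

0.0014
0.4027


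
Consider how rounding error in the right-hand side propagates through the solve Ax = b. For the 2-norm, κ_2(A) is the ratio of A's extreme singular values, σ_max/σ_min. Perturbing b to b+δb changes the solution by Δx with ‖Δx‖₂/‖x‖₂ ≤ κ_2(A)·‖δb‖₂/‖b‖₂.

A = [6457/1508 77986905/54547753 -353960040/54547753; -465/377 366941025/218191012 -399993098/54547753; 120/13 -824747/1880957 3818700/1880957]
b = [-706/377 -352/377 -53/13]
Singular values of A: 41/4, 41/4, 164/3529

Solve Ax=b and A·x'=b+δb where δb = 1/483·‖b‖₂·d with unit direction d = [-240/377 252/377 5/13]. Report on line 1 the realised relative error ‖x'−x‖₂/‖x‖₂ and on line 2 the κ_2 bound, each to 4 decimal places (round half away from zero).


0.0095
0.4567

σ_max = 41/4, σ_min = 164/3529
condition number: (41/4) ÷ (164/3529) = 220.5625
κ_2(A)·‖δb‖/‖b‖ = 0.4567
solve Ax = b  →  x = [-0.4236 -21.0164 -4.6214]
2-norm of b is 4.5826; of x, 21.5227
with δb = [-0.0060 0.0063 0.0036], A·Δx = δb → ‖Δx‖ = 0.2042
realised ‖Δx‖/‖x‖ = 0.0095
tightness: 0.0095 against a bound of 0.4567 (unrounded ratio ≈ 0.0208)


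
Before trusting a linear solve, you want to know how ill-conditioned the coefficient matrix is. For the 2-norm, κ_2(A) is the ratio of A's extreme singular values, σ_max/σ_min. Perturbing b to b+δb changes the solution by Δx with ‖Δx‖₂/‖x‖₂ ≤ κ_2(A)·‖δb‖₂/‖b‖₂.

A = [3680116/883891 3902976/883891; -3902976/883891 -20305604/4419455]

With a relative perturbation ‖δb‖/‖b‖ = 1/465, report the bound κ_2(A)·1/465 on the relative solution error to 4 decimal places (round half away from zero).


M = AᵀA = [34216974352/928969441 179630567424/4644847205; 179630567424/4644847205 943101183376/23224236025]. tr(M)=2138555936/27615025, det(M)=3748096/27615025
char-poly roots: 1936/25 and 1936/1104601
κ_2(A) = √(λ_max/λ_min) = √((1936/25) / (1936/1104601)) = 210.2000
bound on ‖Δx‖/‖x‖: κ·ε = 210.2000·1/465 = 0.4520

0.4520


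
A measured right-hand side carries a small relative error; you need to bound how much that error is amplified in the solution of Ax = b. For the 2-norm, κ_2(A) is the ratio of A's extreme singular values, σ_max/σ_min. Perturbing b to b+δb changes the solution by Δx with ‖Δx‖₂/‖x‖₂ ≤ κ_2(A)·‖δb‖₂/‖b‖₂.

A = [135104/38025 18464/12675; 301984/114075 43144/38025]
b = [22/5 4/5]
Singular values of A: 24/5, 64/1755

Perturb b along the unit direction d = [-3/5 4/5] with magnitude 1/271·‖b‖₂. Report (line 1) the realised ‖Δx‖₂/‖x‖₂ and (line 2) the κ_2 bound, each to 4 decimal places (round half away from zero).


0.0083
0.4857

from the listed singular values, σ₁ = 24/5, σ_n = 64/1755
condition number: (24/5) ÷ (64/1755) = 131.6250
perturbation bound = 131.6250·1/271 = 0.4857
solve Ax = b  →  x = [21.8630 -50.3045]
‖b‖ = 4.4721, ‖x‖ = 54.8501
re-solving with b+δb shifts x by Δx of norm 0.4525
realised ‖Δx‖/‖x‖ = 0.0083
so the bound overstates the realised error by a factor of ≈ 58.8713 (computed from the unrounded values)


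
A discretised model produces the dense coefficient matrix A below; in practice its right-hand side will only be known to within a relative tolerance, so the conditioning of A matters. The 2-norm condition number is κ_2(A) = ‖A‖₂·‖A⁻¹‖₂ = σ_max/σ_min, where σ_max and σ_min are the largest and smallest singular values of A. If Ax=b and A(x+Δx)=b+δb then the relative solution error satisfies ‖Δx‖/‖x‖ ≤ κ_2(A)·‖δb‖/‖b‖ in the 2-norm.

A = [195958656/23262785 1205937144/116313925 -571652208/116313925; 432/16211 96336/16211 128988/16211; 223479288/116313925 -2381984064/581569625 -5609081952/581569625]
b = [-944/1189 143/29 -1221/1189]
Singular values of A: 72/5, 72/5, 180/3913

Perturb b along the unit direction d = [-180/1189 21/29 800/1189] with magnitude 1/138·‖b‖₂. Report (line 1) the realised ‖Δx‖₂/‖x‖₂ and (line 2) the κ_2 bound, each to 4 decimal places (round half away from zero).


σ_max = 72/5, σ_min = 180/3913
κ = σ_max/σ_min = (72/5)/(180/3913) = 313.0400
worst-case relative error ≤ 313.0400 × 1/138 = 2.2684
solve Ax = b  →  x = [52.1317 -31.1818 23.7336]
2-norm of b is 5.0990; of x, 65.2173
Δx = A⁻¹·δb where δb = 1/138·5.0990·d; ‖Δx‖ = 0.8032
realised ‖Δx‖/‖x‖ = 0.0123
so the bound overstates the realised error by a factor of ≈ 184.1784 (computed from the unrounded values)

0.0123
2.2684


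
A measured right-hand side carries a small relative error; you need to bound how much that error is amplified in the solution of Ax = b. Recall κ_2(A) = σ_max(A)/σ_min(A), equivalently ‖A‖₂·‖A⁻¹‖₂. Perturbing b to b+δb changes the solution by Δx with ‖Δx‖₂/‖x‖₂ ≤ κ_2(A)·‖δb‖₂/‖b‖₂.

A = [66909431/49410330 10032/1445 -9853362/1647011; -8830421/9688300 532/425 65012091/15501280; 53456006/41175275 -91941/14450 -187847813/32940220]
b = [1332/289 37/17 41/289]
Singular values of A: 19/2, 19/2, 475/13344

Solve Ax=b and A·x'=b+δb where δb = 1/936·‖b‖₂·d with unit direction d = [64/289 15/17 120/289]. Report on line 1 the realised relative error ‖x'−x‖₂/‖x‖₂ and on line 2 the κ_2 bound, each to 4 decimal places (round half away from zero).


σ_max = 19/2, σ_min = 475/13344
κ = σ_max/σ_min = (19/2)/(475/13344) = 266.8800
worst-case relative error ≤ 266.8800 × 1/936 = 0.2851
solve Ax = b  →  x = [82.2704 0.3747 18.2864]
‖b‖ = 5.0990, ‖x‖ = 84.2790
δb = ε·‖b‖·d = [0.0012 0.0048 0.0023]; solving A·Δx = δb gives ‖Δx‖ = 0.1530
relative error = 0.0018
realised/bound (from unrounded values) ≈ 0.0064

0.0018
0.2851


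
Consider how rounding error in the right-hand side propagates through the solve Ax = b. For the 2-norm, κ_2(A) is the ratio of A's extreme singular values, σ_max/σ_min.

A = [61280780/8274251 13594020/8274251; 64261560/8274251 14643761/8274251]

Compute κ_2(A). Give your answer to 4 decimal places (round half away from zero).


347.9500

AᵀA = [9375602962000/81406931761 2109492360360/81406931761; 2109492360360/81406931761 474717141481/81406931761]; tr = 5859797801/48427681, det = 5856400/48427681
solving λ² − 5859797801/48427681·λ + 5856400/48427681 = 0 gives λ = 121, 48400/48427681
σ_max=√121=11, σ_min=√(48400/48427681)=(220/6959) → κ = 347.9500


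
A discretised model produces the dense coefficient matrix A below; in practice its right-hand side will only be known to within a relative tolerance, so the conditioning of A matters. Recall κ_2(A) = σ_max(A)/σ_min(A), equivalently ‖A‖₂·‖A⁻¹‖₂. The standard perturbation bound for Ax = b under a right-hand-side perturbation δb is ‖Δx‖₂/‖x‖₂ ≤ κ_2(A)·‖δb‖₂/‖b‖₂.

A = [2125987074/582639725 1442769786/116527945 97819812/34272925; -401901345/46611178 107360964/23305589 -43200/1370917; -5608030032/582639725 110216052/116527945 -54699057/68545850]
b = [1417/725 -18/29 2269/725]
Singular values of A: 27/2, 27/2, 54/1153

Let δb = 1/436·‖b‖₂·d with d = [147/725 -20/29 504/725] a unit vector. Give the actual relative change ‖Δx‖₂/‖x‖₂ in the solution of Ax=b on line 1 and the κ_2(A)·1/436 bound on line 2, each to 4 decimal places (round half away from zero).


from the listed singular values, σ₁ = 27/2, σ_n = 54/1153
condition number: (27/2) ÷ (54/1153) = 288.2500
worst-case relative error ≤ 288.2500 × 1/436 = 0.6611
solve Ax = b  →  x = [-6.7136 -12.2733 62.5095]
‖b‖ = 3.7417, ‖x‖ = 64.0558
with δb = [0.0017 -0.0059 0.0060], A·Δx = δb → ‖Δx‖ = 0.1832
dividing the unrounded norms, ‖Δx‖/‖x‖ = 0.0029
tightness: 0.0029 against a bound of 0.6611 (unrounded ratio ≈ 0.0043)

0.0029
0.6611


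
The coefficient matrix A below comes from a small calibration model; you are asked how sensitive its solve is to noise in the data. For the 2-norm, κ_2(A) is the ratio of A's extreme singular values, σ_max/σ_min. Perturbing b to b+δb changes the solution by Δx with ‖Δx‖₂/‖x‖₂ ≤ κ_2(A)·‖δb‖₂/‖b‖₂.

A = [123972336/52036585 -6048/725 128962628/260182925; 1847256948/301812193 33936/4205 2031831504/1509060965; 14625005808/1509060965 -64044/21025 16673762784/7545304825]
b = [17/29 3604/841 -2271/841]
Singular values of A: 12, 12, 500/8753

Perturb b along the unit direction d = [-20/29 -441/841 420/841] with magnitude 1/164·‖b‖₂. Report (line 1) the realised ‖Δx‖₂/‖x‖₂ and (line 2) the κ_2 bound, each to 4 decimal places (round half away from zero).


0.0078
1.2809

largest singular value 12, smallest 500/8753
κ = σ_max/σ_min = 12/(500/8753) = 210.0720
κ_2(A)·‖δb‖/‖b‖ = 1.2809
solve Ax = b  →  x = [15.3809 0.2633 -68.3139]
2-norm of b is 5.0990; of x, 70.0245
with δb = [-0.0214 -0.0163 0.0155], A·Δx = δb → ‖Δx‖ = 0.5443
dividing the unrounded norms, ‖Δx‖/‖x‖ = 0.0078
tightness: 0.0078 against a bound of 1.2809 (unrounded ratio ≈ 0.0061)


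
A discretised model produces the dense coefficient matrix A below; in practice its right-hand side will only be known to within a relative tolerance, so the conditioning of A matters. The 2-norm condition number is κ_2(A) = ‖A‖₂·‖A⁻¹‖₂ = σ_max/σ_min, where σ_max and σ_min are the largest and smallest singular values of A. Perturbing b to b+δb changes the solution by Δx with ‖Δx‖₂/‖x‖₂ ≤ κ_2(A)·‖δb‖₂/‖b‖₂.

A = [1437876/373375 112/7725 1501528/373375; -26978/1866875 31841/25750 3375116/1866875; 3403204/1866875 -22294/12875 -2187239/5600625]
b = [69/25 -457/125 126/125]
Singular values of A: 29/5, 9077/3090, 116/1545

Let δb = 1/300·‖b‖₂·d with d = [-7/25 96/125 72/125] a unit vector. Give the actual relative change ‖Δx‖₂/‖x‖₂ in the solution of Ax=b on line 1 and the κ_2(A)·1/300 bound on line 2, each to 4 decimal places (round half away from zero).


largest singular value 29/5, smallest 116/1545
condition number: (29/5) ÷ (116/1545) = 77.2500
bound on ‖Δx‖/‖x‖: κ·ε = 77.2500·1/300 = 0.2575
solve Ax = b  →  x = [21.7003 26.8169 -20.1907]
‖b‖ = 4.6904, ‖x‖ = 39.9714
re-solving with b+δb shifts x by Δx of norm 0.2082
realised ‖Δx‖/‖x‖ = 0.0052
tightness: 0.0052 against a bound of 0.2575 (unrounded ratio ≈ 0.0202)

0.0052
0.2575
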